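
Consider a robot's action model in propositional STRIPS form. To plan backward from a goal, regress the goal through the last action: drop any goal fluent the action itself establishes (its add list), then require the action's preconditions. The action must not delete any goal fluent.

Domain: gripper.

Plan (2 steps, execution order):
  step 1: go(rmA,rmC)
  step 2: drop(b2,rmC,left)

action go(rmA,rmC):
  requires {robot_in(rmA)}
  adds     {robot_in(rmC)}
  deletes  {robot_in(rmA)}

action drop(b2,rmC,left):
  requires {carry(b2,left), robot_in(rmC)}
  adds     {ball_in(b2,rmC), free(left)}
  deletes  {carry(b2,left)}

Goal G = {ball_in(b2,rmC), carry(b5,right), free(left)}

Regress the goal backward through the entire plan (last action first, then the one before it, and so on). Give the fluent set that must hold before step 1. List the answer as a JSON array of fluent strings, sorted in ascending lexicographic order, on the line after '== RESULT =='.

Regress step by step:
  through step 2 (drop(b2,rmC,left)): drop {ball_in(b2,rmC), free(left)}, keep {carry(b5,right)}, require {carry(b2,left), robot_in(rmC)}
    → {carry(b2,left), carry(b5,right), robot_in(rmC)}
  through step 1 (go(rmA,rmC)): drop {robot_in(rmC)}, keep {carry(b2,left), carry(b5,right)}, require {robot_in(rmA)}
    → {carry(b2,left), carry(b5,right), robot_in(rmA)}

== RESULT ==
["carry(b2,left)", "carry(b5,right)", "robot_in(rmA)"]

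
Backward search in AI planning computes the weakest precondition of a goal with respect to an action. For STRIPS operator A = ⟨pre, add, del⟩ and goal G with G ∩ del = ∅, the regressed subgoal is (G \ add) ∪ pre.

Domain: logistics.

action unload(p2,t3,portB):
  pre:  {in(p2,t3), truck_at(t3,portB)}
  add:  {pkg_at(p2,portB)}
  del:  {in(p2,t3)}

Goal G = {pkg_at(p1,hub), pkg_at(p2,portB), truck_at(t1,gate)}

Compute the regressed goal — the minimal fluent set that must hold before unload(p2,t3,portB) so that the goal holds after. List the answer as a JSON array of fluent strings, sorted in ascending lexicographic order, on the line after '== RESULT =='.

Compute (G \ add) ∪ pre:
  G ∩ del = {}  (empty — regression defined)
  G \ add = {pkg_at(p1,hub), pkg_at(p2,portB), truck_at(t1,gate)} \ {pkg_at(p2,portB)} = {pkg_at(p1,hub), truck_at(t1,gate)}
  ∪ pre   = {pkg_at(p1,hub), truck_at(t1,gate)} ∪ {in(p2,t3), truck_at(t3,portB)}
          = {in(p2,t3), pkg_at(p1,hub), truck_at(t1,gate), truck_at(t3,portB)}

== RESULT ==
["in(p2,t3)", "pkg_at(p1,hub)", "truck_at(t1,gate)", "truck_at(t3,portB)"]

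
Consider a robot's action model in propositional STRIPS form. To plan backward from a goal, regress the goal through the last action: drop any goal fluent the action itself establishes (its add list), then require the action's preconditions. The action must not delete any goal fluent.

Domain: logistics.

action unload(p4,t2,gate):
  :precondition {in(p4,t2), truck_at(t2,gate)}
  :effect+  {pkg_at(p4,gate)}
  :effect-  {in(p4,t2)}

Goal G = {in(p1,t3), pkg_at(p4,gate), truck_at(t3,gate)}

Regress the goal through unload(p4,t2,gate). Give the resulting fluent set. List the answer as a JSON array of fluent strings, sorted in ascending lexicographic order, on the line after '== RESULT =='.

Regress:
  G ∩ del = {}  (empty — regression defined)
  G \ add = {in(p1,t3), pkg_at(p4,gate), truck_at(t3,gate)} \ {pkg_at(p4,gate)} = {in(p1,t3), truck_at(t3,gate)}
  ∪ pre   = {in(p1,t3), truck_at(t3,gate)} ∪ {in(p4,t2), truck_at(t2,gate)}
          = {in(p1,t3), in(p4,t2), truck_at(t2,gate), truck_at(t3,gate)}

== RESULT ==
["in(p1,t3)", "in(p4,t2)", "truck_at(t2,gate)", "truck_at(t3,gate)"]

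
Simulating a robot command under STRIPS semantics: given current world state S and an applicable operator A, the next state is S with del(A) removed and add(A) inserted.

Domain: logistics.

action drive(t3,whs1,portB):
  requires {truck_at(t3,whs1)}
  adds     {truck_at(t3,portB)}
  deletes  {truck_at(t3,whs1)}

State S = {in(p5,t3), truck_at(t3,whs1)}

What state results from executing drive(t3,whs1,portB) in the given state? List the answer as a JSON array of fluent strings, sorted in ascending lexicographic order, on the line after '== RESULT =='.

Compute (S \ del) ∪ add:
  pre ⊆ S: {truck_at(t3,whs1)} ⊆ S  — applicable
  S \ del = {in(p5,t3)}
  ∪ add   = {in(p5,t3), truck_at(t3,portB)}

== RESULT ==
["in(p5,t3)", "truck_at(t3,portB)"]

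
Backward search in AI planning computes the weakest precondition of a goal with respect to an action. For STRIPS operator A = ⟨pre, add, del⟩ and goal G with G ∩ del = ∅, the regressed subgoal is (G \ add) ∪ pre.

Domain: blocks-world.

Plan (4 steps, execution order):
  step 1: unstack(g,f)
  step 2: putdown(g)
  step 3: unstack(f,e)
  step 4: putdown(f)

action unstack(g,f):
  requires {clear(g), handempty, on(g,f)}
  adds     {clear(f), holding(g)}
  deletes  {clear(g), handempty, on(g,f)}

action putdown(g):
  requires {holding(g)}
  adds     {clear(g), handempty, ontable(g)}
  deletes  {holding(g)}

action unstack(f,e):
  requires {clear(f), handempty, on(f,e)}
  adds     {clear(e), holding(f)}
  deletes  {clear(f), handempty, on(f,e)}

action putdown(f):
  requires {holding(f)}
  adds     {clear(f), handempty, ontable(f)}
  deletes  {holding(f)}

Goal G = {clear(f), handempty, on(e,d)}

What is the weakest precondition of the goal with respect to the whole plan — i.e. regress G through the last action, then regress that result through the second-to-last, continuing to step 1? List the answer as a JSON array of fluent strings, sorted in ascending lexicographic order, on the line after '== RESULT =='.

Regress step by step:
  through step 4 (putdown(f)): drop {clear(f), handempty}, keep {on(e,d)}, require {holding(f)}
    → {holding(f), on(e,d)}
  through step 3 (unstack(f,e)): drop {holding(f)}, keep {on(e,d)}, require {clear(f), handempty, on(f,e)}
    → {clear(f), handempty, on(e,d), on(f,e)}
  through step 2 (putdown(g)): drop {handempty}, keep {clear(f), on(e,d), on(f,e)}, require {holding(g)}
    → {clear(f), holding(g), on(e,d), on(f,e)}
  through step 1 (unstack(g,f)): drop {clear(f), holding(g)}, keep {on(e,d), on(f,e)}, require {clear(g), handempty, on(g,f)}
    → {clear(g), handempty, on(e,d), on(f,e), on(g,f)}

== RESULT ==
["clear(g)", "handempty", "on(e,d)", "on(f,e)", "on(g,f)"]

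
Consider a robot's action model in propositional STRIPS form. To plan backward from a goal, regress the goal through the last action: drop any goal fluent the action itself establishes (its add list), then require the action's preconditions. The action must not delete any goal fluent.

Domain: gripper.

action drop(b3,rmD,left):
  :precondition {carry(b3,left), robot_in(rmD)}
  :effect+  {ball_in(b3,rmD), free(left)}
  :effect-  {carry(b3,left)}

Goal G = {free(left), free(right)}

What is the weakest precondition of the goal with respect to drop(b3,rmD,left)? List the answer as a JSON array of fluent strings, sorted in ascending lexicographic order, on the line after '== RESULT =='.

Compute (G \ add) ∪ pre:
  G ∩ del = {}  (empty — regression defined)
  G \ add = {free(left), free(right)} \ {ball_in(b3,rmD), free(left)} = {free(right)}
  ∪ pre   = {free(right)} ∪ {carry(b3,left), robot_in(rmD)}
          = {carry(b3,left), free(right), robot_in(rmD)}

== RESULT ==
["carry(b3,left)", "free(right)", "robot_in(rmD)"]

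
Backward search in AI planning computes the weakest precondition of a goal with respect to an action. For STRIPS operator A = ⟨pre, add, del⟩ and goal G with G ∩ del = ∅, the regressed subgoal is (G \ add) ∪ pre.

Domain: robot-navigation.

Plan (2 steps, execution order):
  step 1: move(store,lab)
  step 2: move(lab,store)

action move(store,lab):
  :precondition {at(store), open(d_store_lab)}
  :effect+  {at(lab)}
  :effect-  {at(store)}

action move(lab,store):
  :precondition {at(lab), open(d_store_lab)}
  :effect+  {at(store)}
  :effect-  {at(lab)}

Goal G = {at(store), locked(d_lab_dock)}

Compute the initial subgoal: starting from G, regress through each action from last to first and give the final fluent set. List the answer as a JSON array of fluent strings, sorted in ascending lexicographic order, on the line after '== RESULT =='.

Regress step by step:
  through step 2 (move(lab,store)): drop {at(store)}, keep {locked(d_lab_dock)}, require {at(lab), open(d_store_lab)}
    → {at(lab), locked(d_lab_dock), open(d_store_lab)}
  through step 1 (move(store,lab)): drop {at(lab)}, keep {locked(d_lab_dock), open(d_store_lab)}, require {at(store), open(d_store_lab)}
    → {at(store), locked(d_lab_dock), open(d_store_lab)}

== RESULT ==
["at(store)", "locked(d_lab_dock)", "open(d_store_lab)"]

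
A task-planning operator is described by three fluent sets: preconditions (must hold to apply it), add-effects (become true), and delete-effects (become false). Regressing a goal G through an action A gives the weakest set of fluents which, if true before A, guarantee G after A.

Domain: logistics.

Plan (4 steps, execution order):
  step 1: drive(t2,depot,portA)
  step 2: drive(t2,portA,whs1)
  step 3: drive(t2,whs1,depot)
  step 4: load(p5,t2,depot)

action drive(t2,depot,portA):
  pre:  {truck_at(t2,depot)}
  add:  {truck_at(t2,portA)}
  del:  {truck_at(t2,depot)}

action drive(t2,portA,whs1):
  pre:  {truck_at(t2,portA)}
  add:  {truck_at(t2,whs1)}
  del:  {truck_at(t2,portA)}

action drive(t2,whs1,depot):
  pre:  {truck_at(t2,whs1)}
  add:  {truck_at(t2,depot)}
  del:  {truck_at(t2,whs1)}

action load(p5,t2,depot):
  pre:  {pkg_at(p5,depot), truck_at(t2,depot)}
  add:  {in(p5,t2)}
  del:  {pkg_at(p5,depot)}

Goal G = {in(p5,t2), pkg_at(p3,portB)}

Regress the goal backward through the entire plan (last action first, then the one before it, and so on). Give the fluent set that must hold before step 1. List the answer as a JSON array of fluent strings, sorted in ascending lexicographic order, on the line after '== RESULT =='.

Regress step by step:
  through step 4 (load(p5,t2,depot)): drop {in(p5,t2)}, keep {pkg_at(p3,portB)}, require {pkg_at(p5,depot), truck_at(t2,depot)}
    → {pkg_at(p3,portB), pkg_at(p5,depot), truck_at(t2,depot)}
  through step 3 (drive(t2,whs1,depot)): drop {truck_at(t2,depot)}, keep {pkg_at(p3,portB), pkg_at(p5,depot)}, require {truck_at(t2,whs1)}
    → {pkg_at(p3,portB), pkg_at(p5,depot), truck_at(t2,whs1)}
  through step 2 (drive(t2,portA,whs1)): drop {truck_at(t2,whs1)}, keep {pkg_at(p3,portB), pkg_at(p5,depot)}, require {truck_at(t2,portA)}
    → {pkg_at(p3,portB), pkg_at(p5,depot), truck_at(t2,portA)}
  through step 1 (drive(t2,depot,portA)): drop {truck_at(t2,portA)}, keep {pkg_at(p3,portB), pkg_at(p5,depot)}, require {truck_at(t2,depot)}
    → {pkg_at(p3,portB), pkg_at(p5,depot), truck_at(t2,depot)}

== RESULT ==
["pkg_at(p3,portB)", "pkg_at(p5,depot)", "truck_at(t2,depot)"]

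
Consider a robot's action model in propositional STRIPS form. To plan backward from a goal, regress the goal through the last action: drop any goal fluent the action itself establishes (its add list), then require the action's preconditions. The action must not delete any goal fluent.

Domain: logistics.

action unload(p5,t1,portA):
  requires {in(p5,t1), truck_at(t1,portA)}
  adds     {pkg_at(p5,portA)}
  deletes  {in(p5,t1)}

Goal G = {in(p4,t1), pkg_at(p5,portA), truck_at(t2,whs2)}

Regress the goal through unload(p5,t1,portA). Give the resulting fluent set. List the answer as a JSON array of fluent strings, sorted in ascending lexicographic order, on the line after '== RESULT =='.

Compute (G \ add) ∪ pre:
  G ∩ del = {}  (empty — regression defined)
  G \ add = {in(p4,t1), pkg_at(p5,portA), truck_at(t2,whs2)} \ {pkg_at(p5,portA)} = {in(p4,t1), truck_at(t2,whs2)}
  ∪ pre   = {in(p4,t1), truck_at(t2,whs2)} ∪ {in(p5,t1), truck_at(t1,portA)}
          = {in(p4,t1), in(p5,t1), truck_at(t1,portA), truck_at(t2,whs2)}

== RESULT ==
["in(p4,t1)", "in(p5,t1)", "truck_at(t1,portA)", "truck_at(t2,whs2)"]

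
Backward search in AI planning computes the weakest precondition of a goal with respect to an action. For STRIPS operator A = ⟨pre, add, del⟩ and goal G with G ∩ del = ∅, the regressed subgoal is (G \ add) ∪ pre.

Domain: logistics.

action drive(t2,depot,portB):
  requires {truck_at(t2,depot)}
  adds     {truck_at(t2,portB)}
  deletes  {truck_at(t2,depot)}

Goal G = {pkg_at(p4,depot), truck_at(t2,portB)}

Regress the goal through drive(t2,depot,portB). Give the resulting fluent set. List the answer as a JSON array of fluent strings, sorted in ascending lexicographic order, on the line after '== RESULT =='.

Compute (G \ add) ∪ pre:
  G ∩ del = {}  (empty — regression defined)
  G \ add = {pkg_at(p4,depot), truck_at(t2,portB)} \ {truck_at(t2,portB)} = {pkg_at(p4,depot)}
  ∪ pre   = {pkg_at(p4,depot)} ∪ {truck_at(t2,depot)}
          = {pkg_at(p4,depot), truck_at(t2,depot)}

== RESULT ==
["pkg_at(p4,depot)", "truck_at(t2,depot)"]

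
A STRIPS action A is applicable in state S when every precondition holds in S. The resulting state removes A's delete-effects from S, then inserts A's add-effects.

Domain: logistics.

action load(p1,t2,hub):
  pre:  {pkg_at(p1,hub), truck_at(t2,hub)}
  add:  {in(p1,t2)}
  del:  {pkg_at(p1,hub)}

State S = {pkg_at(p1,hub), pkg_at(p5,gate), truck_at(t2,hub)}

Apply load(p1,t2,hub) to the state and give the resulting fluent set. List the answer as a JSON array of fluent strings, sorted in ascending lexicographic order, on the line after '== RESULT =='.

Compute (S \ del) ∪ add:
  pre ⊆ S: {pkg_at(p1,hub), truck_at(t2,hub)} ⊆ S  — applicable
  S \ del = {pkg_at(p5,gate), truck_at(t2,hub)}
  ∪ add   = {in(p1,t2), pkg_at(p5,gate), truck_at(t2,hub)}

== RESULT ==
["in(p1,t2)", "pkg_at(p5,gate)", "truck_at(t2,hub)"]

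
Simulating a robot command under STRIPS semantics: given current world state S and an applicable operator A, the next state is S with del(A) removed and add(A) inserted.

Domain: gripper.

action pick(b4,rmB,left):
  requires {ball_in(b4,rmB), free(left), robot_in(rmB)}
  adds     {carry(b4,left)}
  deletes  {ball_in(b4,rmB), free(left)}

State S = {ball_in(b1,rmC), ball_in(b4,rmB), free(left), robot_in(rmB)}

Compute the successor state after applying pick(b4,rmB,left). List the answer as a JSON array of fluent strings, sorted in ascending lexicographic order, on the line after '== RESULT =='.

Compute (S \ del) ∪ add:
  pre ⊆ S: {ball_in(b4,rmB), free(left), robot_in(rmB)} ⊆ S  — applicable
  S \ del = {ball_in(b1,rmC), robot_in(rmB)}
  ∪ add   = {ball_in(b1,rmC), carry(b4,left), robot_in(rmB)}

== RESULT ==
["ball_in(b1,rmC)", "carry(b4,left)", "robot_in(rmB)"]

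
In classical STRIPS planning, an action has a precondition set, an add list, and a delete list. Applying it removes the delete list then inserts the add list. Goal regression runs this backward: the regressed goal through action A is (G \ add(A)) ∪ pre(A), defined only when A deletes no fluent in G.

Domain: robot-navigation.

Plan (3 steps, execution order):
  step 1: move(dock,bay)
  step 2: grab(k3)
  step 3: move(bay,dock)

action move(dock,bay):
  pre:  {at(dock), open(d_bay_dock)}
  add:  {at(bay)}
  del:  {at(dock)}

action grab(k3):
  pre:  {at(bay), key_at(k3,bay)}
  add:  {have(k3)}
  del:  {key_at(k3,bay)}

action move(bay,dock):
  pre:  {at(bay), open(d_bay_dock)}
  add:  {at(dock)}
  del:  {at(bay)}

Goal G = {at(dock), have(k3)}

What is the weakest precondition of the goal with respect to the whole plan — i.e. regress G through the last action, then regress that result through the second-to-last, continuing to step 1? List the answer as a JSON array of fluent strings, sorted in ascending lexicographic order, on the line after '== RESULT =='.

Regress step by step:
  through step 3 (move(bay,dock)): drop {at(dock)}, keep {have(k3)}, require {at(bay), open(d_bay_dock)}
    → {at(bay), have(k3), open(d_bay_dock)}
  through step 2 (grab(k3)): drop {have(k3)}, keep {at(bay), open(d_bay_dock)}, require {at(bay), key_at(k3,bay)}
    → {at(bay), key_at(k3,bay), open(d_bay_dock)}
  through step 1 (move(dock,bay)): drop {at(bay)}, keep {key_at(k3,bay), open(d_bay_dock)}, require {at(dock), open(d_bay_dock)}
    → {at(dock), key_at(k3,bay), open(d_bay_dock)}

== RESULT ==
["at(dock)", "key_at(k3,bay)", "open(d_bay_dock)"]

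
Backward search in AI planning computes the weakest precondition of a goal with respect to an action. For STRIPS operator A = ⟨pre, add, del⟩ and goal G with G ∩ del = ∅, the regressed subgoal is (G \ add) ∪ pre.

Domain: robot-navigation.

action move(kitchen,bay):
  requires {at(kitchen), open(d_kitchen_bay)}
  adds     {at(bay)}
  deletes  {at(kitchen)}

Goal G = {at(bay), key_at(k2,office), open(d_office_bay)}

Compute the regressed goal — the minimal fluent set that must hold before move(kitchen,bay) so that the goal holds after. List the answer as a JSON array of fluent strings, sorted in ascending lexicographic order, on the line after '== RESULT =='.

Compute (G \ add) ∪ pre:
  G ∩ del = {}  (empty — regression defined)
  G \ add = {at(bay), key_at(k2,office), open(d_office_bay)} \ {at(bay)} = {key_at(k2,office), open(d_office_bay)}
  ∪ pre   = {key_at(k2,office), open(d_office_bay)} ∪ {at(kitchen), open(d_kitchen_bay)}
          = {at(kitchen), key_at(k2,office), open(d_kitchen_bay), open(d_office_bay)}

== RESULT ==
["at(kitchen)", "key_at(k2,office)", "open(d_kitchen_bay)", "open(d_office_bay)"]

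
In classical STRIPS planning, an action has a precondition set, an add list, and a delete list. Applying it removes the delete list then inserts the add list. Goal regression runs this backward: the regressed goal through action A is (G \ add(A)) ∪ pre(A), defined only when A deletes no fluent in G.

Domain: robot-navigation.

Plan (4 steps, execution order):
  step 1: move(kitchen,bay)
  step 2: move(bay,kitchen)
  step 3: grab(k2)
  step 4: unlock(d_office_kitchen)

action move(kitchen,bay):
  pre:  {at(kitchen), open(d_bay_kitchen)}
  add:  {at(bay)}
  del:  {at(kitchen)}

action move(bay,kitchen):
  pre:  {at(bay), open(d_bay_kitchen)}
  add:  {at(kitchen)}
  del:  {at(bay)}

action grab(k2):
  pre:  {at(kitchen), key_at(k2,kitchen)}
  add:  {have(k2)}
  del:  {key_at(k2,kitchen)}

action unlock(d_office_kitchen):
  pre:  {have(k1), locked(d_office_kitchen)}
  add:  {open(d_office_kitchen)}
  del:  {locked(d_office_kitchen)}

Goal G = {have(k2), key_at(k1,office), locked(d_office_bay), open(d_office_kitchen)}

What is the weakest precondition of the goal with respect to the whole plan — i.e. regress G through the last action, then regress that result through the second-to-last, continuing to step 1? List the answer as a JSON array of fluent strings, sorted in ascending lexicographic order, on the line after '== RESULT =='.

Work backward from the goal:
  through step 4 (unlock(d_office_kitchen)): drop {open(d_office_kitchen)}, keep {have(k2), key_at(k1,office), locked(d_office_bay)}, require {have(k1), locked(d_office_kitchen)}
    → {have(k1), have(k2), key_at(k1,office), locked(d_office_bay), locked(d_office_kitchen)}
  through step 3 (grab(k2)): drop {have(k2)}, keep {have(k1), key_at(k1,office), locked(d_office_bay), locked(d_office_kitchen)}, require {at(kitchen), key_at(k2,kitchen)}
    → {at(kitchen), have(k1), key_at(k1,office), key_at(k2,kitchen), locked(d_office_bay), locked(d_office_kitchen)}
  through step 2 (move(bay,kitchen)): drop {at(kitchen)}, keep {have(k1), key_at(k1,office), key_at(k2,kitchen), locked(d_office_bay), locked(d_office_kitchen)}, require {at(bay), open(d_bay_kitchen)}
    → {at(bay), have(k1), key_at(k1,office), key_at(k2,kitchen), locked(d_office_bay), locked(d_office_kitchen), open(d_bay_kitchen)}
  through step 1 (move(kitchen,bay)): drop {at(bay)}, keep {have(k1), key_at(k1,office), key_at(k2,kitchen), locked(d_office_bay), locked(d_office_kitchen), open(d_bay_kitchen)}, require {at(kitchen), open(d_bay_kitchen)}
    → {at(kitchen), have(k1), key_at(k1,office), key_at(k2,kitchen), locked(d_office_bay), locked(d_office_kitchen), open(d_bay_kitchen)}

== RESULT ==
["at(kitchen)", "have(k1)", "key_at(k1,office)", "key_at(k2,kitchen)", "locked(d_office_bay)", "locked(d_office_kitchen)", "open(d_bay_kitchen)"]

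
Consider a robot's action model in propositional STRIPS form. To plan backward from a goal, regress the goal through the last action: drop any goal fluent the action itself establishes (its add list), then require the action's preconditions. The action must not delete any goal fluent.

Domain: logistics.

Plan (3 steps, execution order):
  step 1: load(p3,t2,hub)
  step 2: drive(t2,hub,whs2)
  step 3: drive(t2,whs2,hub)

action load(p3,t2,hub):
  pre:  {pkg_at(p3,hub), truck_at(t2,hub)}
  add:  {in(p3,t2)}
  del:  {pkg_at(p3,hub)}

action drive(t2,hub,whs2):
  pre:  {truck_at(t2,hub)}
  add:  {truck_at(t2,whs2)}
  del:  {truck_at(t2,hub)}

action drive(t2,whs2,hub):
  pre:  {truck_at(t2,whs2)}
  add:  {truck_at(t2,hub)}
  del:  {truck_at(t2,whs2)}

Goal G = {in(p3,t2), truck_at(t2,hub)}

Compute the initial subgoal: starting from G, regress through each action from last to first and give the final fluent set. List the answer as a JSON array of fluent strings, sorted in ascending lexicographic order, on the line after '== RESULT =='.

Work backward from the goal:
  through step 3 (drive(t2,whs2,hub)): drop {truck_at(t2,hub)}, keep {in(p3,t2)}, require {truck_at(t2,whs2)}
    → {in(p3,t2), truck_at(t2,whs2)}
  through step 2 (drive(t2,hub,whs2)): drop {truck_at(t2,whs2)}, keep {in(p3,t2)}, require {truck_at(t2,hub)}
    → {in(p3,t2), truck_at(t2,hub)}
  through step 1 (load(p3,t2,hub)): drop {in(p3,t2)}, keep {truck_at(t2,hub)}, require {pkg_at(p3,hub), truck_at(t2,hub)}
    → {pkg_at(p3,hub), truck_at(t2,hub)}

== RESULT ==
["pkg_at(p3,hub)", "truck_at(t2,hub)"]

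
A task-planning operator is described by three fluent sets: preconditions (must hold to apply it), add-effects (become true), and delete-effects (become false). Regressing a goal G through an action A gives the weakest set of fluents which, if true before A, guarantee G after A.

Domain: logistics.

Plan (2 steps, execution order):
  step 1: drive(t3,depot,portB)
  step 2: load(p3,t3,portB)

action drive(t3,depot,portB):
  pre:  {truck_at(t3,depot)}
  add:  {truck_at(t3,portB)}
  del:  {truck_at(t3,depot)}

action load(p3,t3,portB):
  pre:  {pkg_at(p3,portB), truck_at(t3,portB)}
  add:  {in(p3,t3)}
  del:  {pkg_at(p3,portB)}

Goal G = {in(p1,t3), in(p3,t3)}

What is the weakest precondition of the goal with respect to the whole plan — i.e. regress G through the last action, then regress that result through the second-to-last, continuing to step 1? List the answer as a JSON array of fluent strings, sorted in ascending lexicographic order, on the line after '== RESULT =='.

Work backward from the goal:
  through step 2 (load(p3,t3,portB)): drop {in(p3,t3)}, keep {in(p1,t3)}, require {pkg_at(p3,portB), truck_at(t3,portB)}
    → {in(p1,t3), pkg_at(p3,portB), truck_at(t3,portB)}
  through step 1 (drive(t3,depot,portB)): drop {truck_at(t3,portB)}, keep {in(p1,t3), pkg_at(p3,portB)}, require {truck_at(t3,depot)}
    → {in(p1,t3), pkg_at(p3,portB), truck_at(t3,depot)}

== RESULT ==
["in(p1,t3)", "pkg_at(p3,portB)", "truck_at(t3,depot)"]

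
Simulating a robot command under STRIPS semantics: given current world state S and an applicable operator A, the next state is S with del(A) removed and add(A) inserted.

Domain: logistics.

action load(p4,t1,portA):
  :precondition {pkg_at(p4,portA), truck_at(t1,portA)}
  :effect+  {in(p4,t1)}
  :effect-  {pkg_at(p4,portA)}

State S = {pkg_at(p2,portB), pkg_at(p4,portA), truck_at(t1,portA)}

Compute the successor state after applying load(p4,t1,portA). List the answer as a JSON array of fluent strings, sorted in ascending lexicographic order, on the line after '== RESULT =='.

Compute (S \ del) ∪ add:
  pre ⊆ S: {pkg_at(p4,portA), truck_at(t1,portA)} ⊆ S  — applicable
  S \ del = {pkg_at(p2,portB), truck_at(t1,portA)}
  ∪ add   = {in(p4,t1), pkg_at(p2,portB), truck_at(t1,portA)}

== RESULT ==
["in(p4,t1)", "pkg_at(p2,portB)", "truck_at(t1,portA)"]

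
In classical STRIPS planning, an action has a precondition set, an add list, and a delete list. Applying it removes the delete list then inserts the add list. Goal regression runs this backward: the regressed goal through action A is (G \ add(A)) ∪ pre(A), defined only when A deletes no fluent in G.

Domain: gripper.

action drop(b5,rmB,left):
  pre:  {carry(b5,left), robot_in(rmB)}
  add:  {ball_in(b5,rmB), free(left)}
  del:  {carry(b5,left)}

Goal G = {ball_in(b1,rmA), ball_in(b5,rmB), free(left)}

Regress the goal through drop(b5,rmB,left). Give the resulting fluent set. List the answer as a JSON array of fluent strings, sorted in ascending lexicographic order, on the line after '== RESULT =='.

Compute (G \ add) ∪ pre:
  G ∩ del = {}  (empty — regression defined)
  G \ add = {ball_in(b1,rmA), ball_in(b5,rmB), free(left)} \ {ball_in(b5,rmB), free(left)} = {ball_in(b1,rmA)}
  ∪ pre   = {ball_in(b1,rmA)} ∪ {carry(b5,left), robot_in(rmB)}
          = {ball_in(b1,rmA), carry(b5,left), robot_in(rmB)}

== RESULT ==
["ball_in(b1,rmA)", "carry(b5,left)", "robot_in(rmB)"]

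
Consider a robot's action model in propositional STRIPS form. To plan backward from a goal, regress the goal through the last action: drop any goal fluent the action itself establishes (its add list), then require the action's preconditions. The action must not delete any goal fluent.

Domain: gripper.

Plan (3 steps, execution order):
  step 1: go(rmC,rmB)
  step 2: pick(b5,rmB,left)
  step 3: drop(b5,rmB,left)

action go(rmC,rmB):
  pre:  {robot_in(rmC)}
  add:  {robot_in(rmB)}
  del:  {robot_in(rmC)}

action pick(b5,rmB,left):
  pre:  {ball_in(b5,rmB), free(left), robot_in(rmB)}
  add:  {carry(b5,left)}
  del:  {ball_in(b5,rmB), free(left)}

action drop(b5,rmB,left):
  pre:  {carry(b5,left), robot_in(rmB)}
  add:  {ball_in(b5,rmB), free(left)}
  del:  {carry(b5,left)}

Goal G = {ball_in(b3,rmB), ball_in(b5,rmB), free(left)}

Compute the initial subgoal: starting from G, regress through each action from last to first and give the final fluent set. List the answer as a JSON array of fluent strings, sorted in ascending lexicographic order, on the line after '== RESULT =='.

Regress step by step:
  through step 3 (drop(b5,rmB,left)): drop {ball_in(b5,rmB), free(left)}, keep {ball_in(b3,rmB)}, require {carry(b5,left), robot_in(rmB)}
    → {ball_in(b3,rmB), carry(b5,left), robot_in(rmB)}
  through step 2 (pick(b5,rmB,left)): drop {carry(b5,left)}, keep {ball_in(b3,rmB), robot_in(rmB)}, require {ball_in(b5,rmB), free(left), robot_in(rmB)}
    → {ball_in(b3,rmB), ball_in(b5,rmB), free(left), robot_in(rmB)}
  through step 1 (go(rmC,rmB)): drop {robot_in(rmB)}, keep {ball_in(b3,rmB), ball_in(b5,rmB), free(left)}, require {robot_in(rmC)}
    → {ball_in(b3,rmB), ball_in(b5,rmB), free(left), robot_in(rmC)}

== RESULT ==
["ball_in(b3,rmB)", "ball_in(b5,rmB)", "free(left)", "robot_in(rmC)"]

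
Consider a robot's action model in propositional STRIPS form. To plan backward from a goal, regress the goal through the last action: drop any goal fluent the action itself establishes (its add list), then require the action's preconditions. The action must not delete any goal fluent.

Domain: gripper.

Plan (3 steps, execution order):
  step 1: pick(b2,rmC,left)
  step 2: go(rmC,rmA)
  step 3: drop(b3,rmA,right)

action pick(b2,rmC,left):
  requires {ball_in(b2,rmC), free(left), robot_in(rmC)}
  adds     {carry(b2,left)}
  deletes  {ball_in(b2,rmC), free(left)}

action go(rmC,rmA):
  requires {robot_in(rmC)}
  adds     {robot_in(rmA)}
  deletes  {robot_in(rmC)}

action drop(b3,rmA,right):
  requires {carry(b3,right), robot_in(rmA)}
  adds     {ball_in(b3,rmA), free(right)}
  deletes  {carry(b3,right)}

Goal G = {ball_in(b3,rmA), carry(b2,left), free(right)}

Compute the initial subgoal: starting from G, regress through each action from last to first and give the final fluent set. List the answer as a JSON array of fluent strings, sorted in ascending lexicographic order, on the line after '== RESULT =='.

Regress step by step:
  through step 3 (drop(b3,rmA,right)): drop {ball_in(b3,rmA), free(right)}, keep {carry(b2,left)}, require {carry(b3,right), robot_in(rmA)}
    → {carry(b2,left), carry(b3,right), robot_in(rmA)}
  through step 2 (go(rmC,rmA)): drop {robot_in(rmA)}, keep {carry(b2,left), carry(b3,right)}, require {robot_in(rmC)}
    → {carry(b2,left), carry(b3,right), robot_in(rmC)}
  through step 1 (pick(b2,rmC,left)): drop {carry(b2,left)}, keep {carry(b3,right), robot_in(rmC)}, require {ball_in(b2,rmC), free(left), robot_in(rmC)}
    → {ball_in(b2,rmC), carry(b3,right), free(left), robot_in(rmC)}

== RESULT ==
["ball_in(b2,rmC)", "carry(b3,right)", "free(left)", "robot_in(rmC)"]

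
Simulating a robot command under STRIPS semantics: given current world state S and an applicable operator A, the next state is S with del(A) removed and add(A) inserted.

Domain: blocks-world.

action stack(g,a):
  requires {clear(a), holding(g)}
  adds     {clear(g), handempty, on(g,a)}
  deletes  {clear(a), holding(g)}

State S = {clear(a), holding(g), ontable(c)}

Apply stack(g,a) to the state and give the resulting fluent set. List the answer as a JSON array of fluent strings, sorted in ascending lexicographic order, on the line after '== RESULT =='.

Compute (S \ del) ∪ add:
  pre ⊆ S: {clear(a), holding(g)} ⊆ S  — applicable
  S \ del = {ontable(c)}
  ∪ add   = {clear(g), handempty, on(g,a), ontable(c)}

== RESULT ==
["clear(g)", "handempty", "on(g,a)", "ontable(c)"]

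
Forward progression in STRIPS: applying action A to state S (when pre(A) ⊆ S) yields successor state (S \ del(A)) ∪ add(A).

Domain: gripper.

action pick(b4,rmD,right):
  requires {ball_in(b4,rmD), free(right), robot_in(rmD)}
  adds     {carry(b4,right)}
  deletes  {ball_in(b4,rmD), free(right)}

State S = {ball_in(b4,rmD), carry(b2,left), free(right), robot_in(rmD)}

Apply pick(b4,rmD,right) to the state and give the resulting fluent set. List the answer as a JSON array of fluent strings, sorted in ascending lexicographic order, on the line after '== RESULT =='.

Progress:
  pre ⊆ S: {ball_in(b4,rmD), free(right), robot_in(rmD)} ⊆ S  — applicable
  S \ del = {carry(b2,left), robot_in(rmD)}
  ∪ add   = {carry(b2,left), carry(b4,right), robot_in(rmD)}

== RESULT ==
["carry(b2,left)", "carry(b4,right)", "robot_in(rmD)"]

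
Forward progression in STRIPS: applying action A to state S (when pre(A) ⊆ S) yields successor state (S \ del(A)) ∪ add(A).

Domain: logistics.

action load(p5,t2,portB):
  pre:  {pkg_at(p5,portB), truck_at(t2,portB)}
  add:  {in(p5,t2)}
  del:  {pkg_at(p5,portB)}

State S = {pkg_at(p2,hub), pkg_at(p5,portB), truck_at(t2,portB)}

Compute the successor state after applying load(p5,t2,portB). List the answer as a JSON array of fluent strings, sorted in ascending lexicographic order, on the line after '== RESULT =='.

Progress:
  pre ⊆ S: {pkg_at(p5,portB), truck_at(t2,portB)} ⊆ S  — applicable
  S \ del = {pkg_at(p2,hub), truck_at(t2,portB)}
  ∪ add   = {in(p5,t2), pkg_at(p2,hub), truck_at(t2,portB)}

== RESULT ==
["in(p5,t2)", "pkg_at(p2,hub)", "truck_at(t2,portB)"]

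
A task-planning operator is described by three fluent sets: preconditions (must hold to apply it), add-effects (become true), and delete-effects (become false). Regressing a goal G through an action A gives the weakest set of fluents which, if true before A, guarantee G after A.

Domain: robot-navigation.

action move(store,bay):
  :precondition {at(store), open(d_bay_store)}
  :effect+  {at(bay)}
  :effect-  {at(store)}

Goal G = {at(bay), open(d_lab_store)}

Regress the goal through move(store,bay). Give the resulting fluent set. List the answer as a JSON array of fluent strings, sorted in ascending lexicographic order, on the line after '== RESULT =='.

Compute (G \ add) ∪ pre:
  G ∩ del = {}  (empty — regression defined)
  G \ add = {at(bay), open(d_lab_store)} \ {at(bay)} = {open(d_lab_store)}
  ∪ pre   = {open(d_lab_store)} ∪ {at(store), open(d_bay_store)}
          = {at(store), open(d_bay_store), open(d_lab_store)}

== RESULT ==
["at(store)", "open(d_bay_store)", "open(d_lab_store)"]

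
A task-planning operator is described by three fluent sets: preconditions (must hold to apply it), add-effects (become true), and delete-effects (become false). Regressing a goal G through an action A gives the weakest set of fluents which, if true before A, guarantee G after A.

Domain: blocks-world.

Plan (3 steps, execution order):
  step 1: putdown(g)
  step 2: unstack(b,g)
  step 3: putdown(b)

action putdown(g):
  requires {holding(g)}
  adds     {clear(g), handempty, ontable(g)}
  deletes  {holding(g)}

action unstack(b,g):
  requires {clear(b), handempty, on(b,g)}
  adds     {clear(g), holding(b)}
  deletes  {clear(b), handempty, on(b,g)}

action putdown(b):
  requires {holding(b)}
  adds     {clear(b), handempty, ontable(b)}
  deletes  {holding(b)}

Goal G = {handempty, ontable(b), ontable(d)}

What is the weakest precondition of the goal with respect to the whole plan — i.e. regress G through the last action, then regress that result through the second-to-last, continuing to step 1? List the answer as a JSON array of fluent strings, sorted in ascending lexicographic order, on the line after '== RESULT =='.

Work backward from the goal:
  through step 3 (putdown(b)): drop {handempty, ontable(b)}, keep {ontable(d)}, require {holding(b)}
    → {holding(b), ontable(d)}
  through step 2 (unstack(b,g)): drop {holding(b)}, keep {ontable(d)}, require {clear(b), handempty, on(b,g)}
    → {clear(b), handempty, on(b,g), ontable(d)}
  through step 1 (putdown(g)): drop {handempty}, keep {clear(b), on(b,g), ontable(d)}, require {holding(g)}
    → {clear(b), holding(g), on(b,g), ontable(d)}

== RESULT ==
["clear(b)", "holding(g)", "on(b,g)", "ontable(d)"]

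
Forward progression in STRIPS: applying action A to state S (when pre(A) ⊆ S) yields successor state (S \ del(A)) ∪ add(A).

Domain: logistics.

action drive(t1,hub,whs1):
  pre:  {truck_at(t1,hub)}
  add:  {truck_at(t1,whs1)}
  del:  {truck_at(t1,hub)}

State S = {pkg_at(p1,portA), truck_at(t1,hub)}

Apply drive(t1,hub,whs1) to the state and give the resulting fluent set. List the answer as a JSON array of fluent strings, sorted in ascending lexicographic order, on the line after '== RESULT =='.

Compute (S \ del) ∪ add:
  pre ⊆ S: {truck_at(t1,hub)} ⊆ S  — applicable
  S \ del = {pkg_at(p1,portA)}
  ∪ add   = {pkg_at(p1,portA), truck_at(t1,whs1)}

== RESULT ==
["pkg_at(p1,portA)", "truck_at(t1,whs1)"]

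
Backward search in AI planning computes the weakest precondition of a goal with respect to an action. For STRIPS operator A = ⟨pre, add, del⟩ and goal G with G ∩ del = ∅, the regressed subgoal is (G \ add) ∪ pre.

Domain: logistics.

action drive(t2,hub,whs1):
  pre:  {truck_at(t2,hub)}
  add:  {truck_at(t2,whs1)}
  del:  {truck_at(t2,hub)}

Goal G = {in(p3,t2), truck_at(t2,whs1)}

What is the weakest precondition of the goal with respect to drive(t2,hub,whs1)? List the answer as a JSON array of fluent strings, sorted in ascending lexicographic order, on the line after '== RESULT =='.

Compute (G \ add) ∪ pre:
  G ∩ del = {}  (empty — regression defined)
  G \ add = {in(p3,t2), truck_at(t2,whs1)} \ {truck_at(t2,whs1)} = {in(p3,t2)}
  ∪ pre   = {in(p3,t2)} ∪ {truck_at(t2,hub)}
          = {in(p3,t2), truck_at(t2,hub)}

== RESULT ==
["in(p3,t2)", "truck_at(t2,hub)"]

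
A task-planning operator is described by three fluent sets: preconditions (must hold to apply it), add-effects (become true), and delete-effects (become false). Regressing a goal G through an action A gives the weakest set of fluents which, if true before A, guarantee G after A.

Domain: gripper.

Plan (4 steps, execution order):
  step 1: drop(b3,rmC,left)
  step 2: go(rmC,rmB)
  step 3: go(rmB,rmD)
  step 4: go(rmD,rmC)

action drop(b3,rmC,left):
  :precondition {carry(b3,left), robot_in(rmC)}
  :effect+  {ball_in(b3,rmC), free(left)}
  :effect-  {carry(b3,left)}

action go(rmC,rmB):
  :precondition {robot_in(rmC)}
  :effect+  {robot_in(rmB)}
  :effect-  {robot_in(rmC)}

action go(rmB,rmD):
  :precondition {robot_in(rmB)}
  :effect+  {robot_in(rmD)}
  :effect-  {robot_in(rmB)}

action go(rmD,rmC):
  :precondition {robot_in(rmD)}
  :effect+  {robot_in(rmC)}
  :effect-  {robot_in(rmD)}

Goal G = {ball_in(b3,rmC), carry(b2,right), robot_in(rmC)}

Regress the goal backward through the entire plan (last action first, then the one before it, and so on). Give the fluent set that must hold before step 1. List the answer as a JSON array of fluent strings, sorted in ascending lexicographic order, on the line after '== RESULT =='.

Work backward from the goal:
  through step 4 (go(rmD,rmC)): drop {robot_in(rmC)}, keep {ball_in(b3,rmC), carry(b2,right)}, require {robot_in(rmD)}
    → {ball_in(b3,rmC), carry(b2,right), robot_in(rmD)}
  through step 3 (go(rmB,rmD)): drop {robot_in(rmD)}, keep {ball_in(b3,rmC), carry(b2,right)}, require {robot_in(rmB)}
    → {ball_in(b3,rmC), carry(b2,right), robot_in(rmB)}
  through step 2 (go(rmC,rmB)): drop {robot_in(rmB)}, keep {ball_in(b3,rmC), carry(b2,right)}, require {robot_in(rmC)}
    → {ball_in(b3,rmC), carry(b2,right), robot_in(rmC)}
  through step 1 (drop(b3,rmC,left)): drop {ball_in(b3,rmC)}, keep {carry(b2,right), robot_in(rmC)}, require {carry(b3,left), robot_in(rmC)}
    → {carry(b2,right), carry(b3,left), robot_in(rmC)}

== RESULT ==
["carry(b2,right)", "carry(b3,left)", "robot_in(rmC)"]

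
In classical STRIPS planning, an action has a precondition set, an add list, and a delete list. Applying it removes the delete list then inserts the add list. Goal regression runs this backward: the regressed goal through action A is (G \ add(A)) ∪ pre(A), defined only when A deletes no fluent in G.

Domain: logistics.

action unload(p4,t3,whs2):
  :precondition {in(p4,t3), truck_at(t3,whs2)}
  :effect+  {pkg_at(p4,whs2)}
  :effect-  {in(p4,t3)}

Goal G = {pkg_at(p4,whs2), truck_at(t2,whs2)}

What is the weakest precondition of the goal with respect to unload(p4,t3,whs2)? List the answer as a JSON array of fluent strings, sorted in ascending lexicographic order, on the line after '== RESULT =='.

Compute (G \ add) ∪ pre:
  G ∩ del = {}  (empty — regression defined)
  G \ add = {pkg_at(p4,whs2), truck_at(t2,whs2)} \ {pkg_at(p4,whs2)} = {truck_at(t2,whs2)}
  ∪ pre   = {truck_at(t2,whs2)} ∪ {in(p4,t3), truck_at(t3,whs2)}
          = {in(p4,t3), truck_at(t2,whs2), truck_at(t3,whs2)}

== RESULT ==
["in(p4,t3)", "truck_at(t2,whs2)", "truck_at(t3,whs2)"]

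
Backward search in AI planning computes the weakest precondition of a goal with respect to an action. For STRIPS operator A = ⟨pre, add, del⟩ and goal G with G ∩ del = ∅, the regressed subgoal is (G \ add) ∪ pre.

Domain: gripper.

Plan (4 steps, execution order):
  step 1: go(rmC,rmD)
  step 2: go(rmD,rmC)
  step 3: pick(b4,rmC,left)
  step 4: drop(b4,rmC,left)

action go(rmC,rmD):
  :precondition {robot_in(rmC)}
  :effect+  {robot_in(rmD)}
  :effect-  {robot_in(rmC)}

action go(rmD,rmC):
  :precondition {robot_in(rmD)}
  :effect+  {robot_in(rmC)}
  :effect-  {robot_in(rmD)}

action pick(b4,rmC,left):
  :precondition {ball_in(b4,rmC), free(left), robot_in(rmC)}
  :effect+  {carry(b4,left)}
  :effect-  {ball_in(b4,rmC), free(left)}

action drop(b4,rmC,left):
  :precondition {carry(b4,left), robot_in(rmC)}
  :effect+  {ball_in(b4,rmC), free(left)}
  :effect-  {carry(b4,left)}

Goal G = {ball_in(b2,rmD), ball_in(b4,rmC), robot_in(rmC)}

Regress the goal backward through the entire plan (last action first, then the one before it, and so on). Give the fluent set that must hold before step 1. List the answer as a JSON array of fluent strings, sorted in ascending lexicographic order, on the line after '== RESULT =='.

Work backward from the goal:
  through step 4 (drop(b4,rmC,left)): drop {ball_in(b4,rmC)}, keep {ball_in(b2,rmD), robot_in(rmC)}, require {carry(b4,left), robot_in(rmC)}
    → {ball_in(b2,rmD), carry(b4,left), robot_in(rmC)}
  through step 3 (pick(b4,rmC,left)): drop {carry(b4,left)}, keep {ball_in(b2,rmD), robot_in(rmC)}, require {ball_in(b4,rmC), free(left), robot_in(rmC)}
    → {ball_in(b2,rmD), ball_in(b4,rmC), free(left), robot_in(rmC)}
  through step 2 (go(rmD,rmC)): drop {robot_in(rmC)}, keep {ball_in(b2,rmD), ball_in(b4,rmC), free(left)}, require {robot_in(rmD)}
    → {ball_in(b2,rmD), ball_in(b4,rmC), free(left), robot_in(rmD)}
  through step 1 (go(rmC,rmD)): drop {robot_in(rmD)}, keep {ball_in(b2,rmD), ball_in(b4,rmC), free(left)}, require {robot_in(rmC)}
    → {ball_in(b2,rmD), ball_in(b4,rmC), free(left), robot_in(rmC)}

== RESULT ==
["ball_in(b2,rmD)", "ball_in(b4,rmC)", "free(left)", "robot_in(rmC)"]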